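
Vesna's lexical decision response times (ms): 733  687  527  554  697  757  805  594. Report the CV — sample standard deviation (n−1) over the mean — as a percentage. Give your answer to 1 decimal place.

n = 8, Σ = 5354, M = 669.2500
Σ(x−M)² = 70457.500; s = √(70457.500/7) = 100.3263
CV = 100.3263 / 669.2500 = 0.14991 = 14.991%

15.0%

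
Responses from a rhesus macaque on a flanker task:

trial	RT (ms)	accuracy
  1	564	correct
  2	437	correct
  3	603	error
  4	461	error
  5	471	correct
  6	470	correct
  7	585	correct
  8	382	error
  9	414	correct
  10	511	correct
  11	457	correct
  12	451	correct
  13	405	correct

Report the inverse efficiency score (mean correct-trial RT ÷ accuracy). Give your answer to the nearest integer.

619 ms

Correct trials (n=10): 564, 437, 471, 470, 585, 414, 511, 457, 451, 405
Mean correct RT = 4765/10 = 476.5000 ms
Proportion correct = 10/13
IES = 476.5000 / (10/13) = 619.450 ms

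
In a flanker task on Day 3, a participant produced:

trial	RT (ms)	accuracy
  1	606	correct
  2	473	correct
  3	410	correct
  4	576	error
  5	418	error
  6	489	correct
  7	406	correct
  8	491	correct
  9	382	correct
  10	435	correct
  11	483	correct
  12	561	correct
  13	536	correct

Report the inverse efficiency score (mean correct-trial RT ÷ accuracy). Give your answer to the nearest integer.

Correct trials (n=11): 606, 473, 410, 489, 406, 491, 382, 435, 483, 561, 536
Mean correct RT = 5272/11 = 479.2727 ms
Proportion correct = 11/13
IES = 479.2727 / (11/13) = 566.413 ms

566 ms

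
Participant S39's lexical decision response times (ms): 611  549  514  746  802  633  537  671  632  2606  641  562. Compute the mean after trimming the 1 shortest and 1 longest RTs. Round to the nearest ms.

Sorted: 514, 537, 549, 562, 611, 632, 633, 641, 671, 746, 802, 2606
Drop lowest 1 (514) and highest 1 (2606)
Remaining (n=10): Σ = 6384, mean = 6384/10 = 638.400

638 ms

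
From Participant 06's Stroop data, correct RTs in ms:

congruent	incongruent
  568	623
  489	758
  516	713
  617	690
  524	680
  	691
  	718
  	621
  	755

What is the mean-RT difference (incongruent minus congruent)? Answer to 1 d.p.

M(congruent) = 2714/5 = 542.800
M(incongruent) = 6249/9 = 694.333
Difference = 694.333 − 542.800 = 151.533 ms

151.5 ms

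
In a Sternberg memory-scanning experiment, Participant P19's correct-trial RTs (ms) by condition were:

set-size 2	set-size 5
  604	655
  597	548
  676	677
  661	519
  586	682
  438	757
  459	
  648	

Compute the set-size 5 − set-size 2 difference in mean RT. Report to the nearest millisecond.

M(set-size 2) = 4669/8 = 583.625
M(set-size 5) = 3838/6 = 639.667
Difference = 639.667 − 583.625 = 56.042 ms

56 ms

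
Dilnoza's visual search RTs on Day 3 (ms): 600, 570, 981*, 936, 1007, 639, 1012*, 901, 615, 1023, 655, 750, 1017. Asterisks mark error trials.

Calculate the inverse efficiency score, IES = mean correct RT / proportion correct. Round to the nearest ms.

Correct trials (n=11): 600, 570, 936, 1007, 639, 901, 615, 1023, 655, 750, 1017
Mean correct RT = 8713/11 = 792.0909 ms
Proportion correct = 11/13
IES = 792.0909 / (11/13) = 936.107 ms

936 ms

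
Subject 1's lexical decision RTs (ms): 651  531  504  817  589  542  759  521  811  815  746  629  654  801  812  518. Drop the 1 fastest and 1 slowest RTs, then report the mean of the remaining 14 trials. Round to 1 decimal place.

Sorted: 504, 518, 521, 531, 542, 589, 629, 651, 654, 746, 759, 801, 811, 812, 815, 817
Drop lowest 1 (504) and highest 1 (817)
Remaining (n=14): Σ = 9379, mean = 9379/14 = 669.929

669.9 ms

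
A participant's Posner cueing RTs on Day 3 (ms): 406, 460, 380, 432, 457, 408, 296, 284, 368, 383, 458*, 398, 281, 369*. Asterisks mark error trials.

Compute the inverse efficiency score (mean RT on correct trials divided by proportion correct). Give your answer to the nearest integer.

443 ms

Correct trials (n=12): 406, 460, 380, 432, 457, 408, 296, 284, 368, 383, 398, 281
Mean correct RT = 4553/12 = 379.4167 ms
Proportion correct = 12/14
IES = 379.4167 / (12/14) = 442.653 ms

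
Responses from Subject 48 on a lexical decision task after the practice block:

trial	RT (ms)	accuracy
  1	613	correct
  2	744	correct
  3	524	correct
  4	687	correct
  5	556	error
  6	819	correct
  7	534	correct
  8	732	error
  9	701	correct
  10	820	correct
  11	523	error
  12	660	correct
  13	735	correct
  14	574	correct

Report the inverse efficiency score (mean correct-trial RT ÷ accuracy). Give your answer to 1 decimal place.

Correct trials (n=11): 613, 744, 524, 687, 819, 534, 701, 820, 660, 735, 574
Mean correct RT = 7411/11 = 673.7273 ms
Proportion correct = 11/14
IES = 673.7273 / (11/14) = 857.471 ms

857.5 ms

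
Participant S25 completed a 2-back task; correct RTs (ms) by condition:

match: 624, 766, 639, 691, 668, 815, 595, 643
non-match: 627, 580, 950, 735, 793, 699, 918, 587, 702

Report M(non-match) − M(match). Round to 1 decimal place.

M(match) = 5441/8 = 680.125
M(non-match) = 6591/9 = 732.333
Difference = 732.333 − 680.125 = 52.208 ms

52.2 ms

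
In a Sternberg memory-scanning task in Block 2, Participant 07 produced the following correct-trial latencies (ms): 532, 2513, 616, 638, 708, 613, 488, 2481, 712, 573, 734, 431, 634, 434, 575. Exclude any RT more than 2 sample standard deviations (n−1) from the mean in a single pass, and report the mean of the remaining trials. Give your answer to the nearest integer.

n = 15, ΣRT = 12682, M = 845.467
Σ(x−M)² = 6413749.73; s = √(6413749.73/14) = 676.849
Cutoffs: 845.467 ± 2·676.849 → [-508.2, 2199.2]
Outside: 2481, 2513 → excluded.
Retained (n=13): Σ = 7688, mean = 7688/13 = 591.385

591 ms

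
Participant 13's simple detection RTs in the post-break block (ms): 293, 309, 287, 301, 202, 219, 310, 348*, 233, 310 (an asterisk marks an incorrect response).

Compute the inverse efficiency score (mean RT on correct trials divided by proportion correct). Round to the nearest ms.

Correct trials (n=9): 293, 309, 287, 301, 202, 219, 310, 233, 310
Mean correct RT = 2464/9 = 273.7778 ms
Proportion correct = 9/10
IES = 273.7778 / (9/10) = 304.198 ms

304 ms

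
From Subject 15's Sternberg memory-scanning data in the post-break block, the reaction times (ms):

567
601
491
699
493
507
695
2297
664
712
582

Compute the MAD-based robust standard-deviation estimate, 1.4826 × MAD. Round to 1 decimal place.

139.4 ms

Sorted: 491, 493, 507, 567, 582, 601, 664, 695, 699, 712, 2297 → median = 601
|x − 601| sorted: 0, 19, 34, 63, 94, 94, 98, 108, 110, 111, 1696 → MAD = 94
Robust SD ≈ 1.4826 × 94 = 139.364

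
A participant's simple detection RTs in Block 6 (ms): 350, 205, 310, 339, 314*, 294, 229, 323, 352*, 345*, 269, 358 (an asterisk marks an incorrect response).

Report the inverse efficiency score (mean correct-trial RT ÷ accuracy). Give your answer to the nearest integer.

Correct trials (n=9): 350, 205, 310, 339, 294, 229, 323, 269, 358
Mean correct RT = 2677/9 = 297.4444 ms
Proportion correct = 9/12
IES = 297.4444 / (9/12) = 396.593 ms

397 ms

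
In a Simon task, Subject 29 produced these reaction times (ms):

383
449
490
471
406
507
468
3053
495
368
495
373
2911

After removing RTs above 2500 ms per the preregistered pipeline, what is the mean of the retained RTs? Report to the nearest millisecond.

446 ms

Excluded: 2911, 3053
Retained (n=11): Σ = 4905
Mean = 4905/11 = 445.9091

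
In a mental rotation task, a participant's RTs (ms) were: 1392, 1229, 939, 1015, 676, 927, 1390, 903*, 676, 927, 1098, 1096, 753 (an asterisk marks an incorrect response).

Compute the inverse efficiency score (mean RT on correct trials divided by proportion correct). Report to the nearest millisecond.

1094 ms

Correct trials (n=12): 1392, 1229, 939, 1015, 676, 927, 1390, 676, 927, 1098, 1096, 753
Mean correct RT = 12118/12 = 1009.8333 ms
Proportion correct = 12/13
IES = 1009.8333 / (12/13) = 1093.986 ms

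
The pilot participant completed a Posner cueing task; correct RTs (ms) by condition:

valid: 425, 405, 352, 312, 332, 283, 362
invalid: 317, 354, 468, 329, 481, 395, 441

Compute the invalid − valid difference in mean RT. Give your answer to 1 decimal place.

44.9 ms

M(valid) = 2471/7 = 353.000
M(invalid) = 2785/7 = 397.857
Difference = 397.857 − 353.000 = 44.857 ms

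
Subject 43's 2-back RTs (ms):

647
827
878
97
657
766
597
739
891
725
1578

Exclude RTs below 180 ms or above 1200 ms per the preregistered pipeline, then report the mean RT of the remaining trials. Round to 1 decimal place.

Excluded: 97, 1578
Retained (n=9): Σ = 6727
Mean = 6727/9 = 747.4444

747.4 ms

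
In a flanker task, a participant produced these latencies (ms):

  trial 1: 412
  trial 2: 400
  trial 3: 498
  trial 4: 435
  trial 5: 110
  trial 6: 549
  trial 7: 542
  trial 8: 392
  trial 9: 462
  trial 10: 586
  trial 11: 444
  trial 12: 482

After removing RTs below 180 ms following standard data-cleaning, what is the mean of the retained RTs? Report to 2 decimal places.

Excluded: 110
Retained (n=11): Σ = 5202
Mean = 5202/11 = 472.9091

472.91 ms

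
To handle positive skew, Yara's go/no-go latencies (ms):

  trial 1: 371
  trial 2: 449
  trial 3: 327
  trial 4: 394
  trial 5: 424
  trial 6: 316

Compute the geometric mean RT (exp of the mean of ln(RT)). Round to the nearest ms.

377 ms

ln(RT): 5.9162, 6.1070, 5.7900, 5.9764, 6.0497, 5.7557
Mean ln(RT) = 35.5950/6 = 5.93250
Geometric mean = exp(5.93250) = 377.10 ms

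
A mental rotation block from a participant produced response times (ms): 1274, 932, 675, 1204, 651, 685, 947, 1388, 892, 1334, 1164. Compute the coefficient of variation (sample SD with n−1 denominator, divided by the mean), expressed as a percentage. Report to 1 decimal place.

27.0%

n = 11, Σ = 11146, M = 1013.2727
Σ(x−M)² = 749498.182; s = √(749498.182/10) = 273.7696
CV = 273.7696 / 1013.2727 = 0.27018 = 27.018%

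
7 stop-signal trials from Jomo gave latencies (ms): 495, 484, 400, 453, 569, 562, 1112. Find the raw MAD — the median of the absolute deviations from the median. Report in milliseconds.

67 ms

Sorted: 400, 453, 484, 495, 562, 569, 1112 → median = 495
|x − 495|: 0, 11, 95, 42, 74, 67, 617
Sorted deviations: 0, 11, 42, 67, 74, 95, 617 → MAD = 67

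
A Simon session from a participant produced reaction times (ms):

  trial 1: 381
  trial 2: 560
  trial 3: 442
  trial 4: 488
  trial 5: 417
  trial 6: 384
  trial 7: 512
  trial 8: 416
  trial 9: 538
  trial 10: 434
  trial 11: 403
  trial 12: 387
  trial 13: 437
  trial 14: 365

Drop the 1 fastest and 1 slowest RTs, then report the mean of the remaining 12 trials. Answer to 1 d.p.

Sorted: 365, 381, 384, 387, 403, 416, 417, 434, 437, 442, 488, 512, 538, 560
Drop lowest 1 (365) and highest 1 (560)
Remaining (n=12): Σ = 5239, mean = 5239/12 = 436.583

436.6 ms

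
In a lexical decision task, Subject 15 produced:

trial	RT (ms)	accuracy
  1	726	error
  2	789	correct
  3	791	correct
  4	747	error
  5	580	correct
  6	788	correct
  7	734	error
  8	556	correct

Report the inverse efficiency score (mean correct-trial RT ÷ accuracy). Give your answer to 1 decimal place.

Correct trials (n=5): 789, 791, 580, 788, 556
Mean correct RT = 3504/5 = 700.8000 ms
Proportion correct = 5/8
IES = 700.8000 / (5/8) = 1121.280 ms

1121.3 ms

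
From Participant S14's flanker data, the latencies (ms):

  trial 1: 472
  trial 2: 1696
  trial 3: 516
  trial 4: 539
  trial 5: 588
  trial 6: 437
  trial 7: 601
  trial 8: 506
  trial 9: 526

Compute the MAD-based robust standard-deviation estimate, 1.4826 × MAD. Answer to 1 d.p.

80.1 ms

Sorted: 437, 472, 506, 516, 526, 539, 588, 601, 1696 → median = 526
|x − 526| sorted: 0, 10, 13, 20, 54, 62, 75, 89, 1170 → MAD = 54
Robust SD ≈ 1.4826 × 54 = 80.060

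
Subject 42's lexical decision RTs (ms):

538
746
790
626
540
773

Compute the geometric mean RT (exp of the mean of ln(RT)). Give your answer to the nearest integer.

ln(RT): 6.2879, 6.6147, 6.6720, 6.4394, 6.2916, 6.6503
Mean ln(RT) = 38.9558/6 = 6.49264
Geometric mean = exp(6.49264) = 660.26 ms

660 ms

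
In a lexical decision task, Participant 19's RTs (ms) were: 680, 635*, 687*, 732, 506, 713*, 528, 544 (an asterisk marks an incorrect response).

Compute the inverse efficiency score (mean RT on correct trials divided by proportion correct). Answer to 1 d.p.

Correct trials (n=5): 680, 732, 506, 528, 544
Mean correct RT = 2990/5 = 598.0000 ms
Proportion correct = 5/8
IES = 598.0000 / (5/8) = 956.800 ms

956.8 ms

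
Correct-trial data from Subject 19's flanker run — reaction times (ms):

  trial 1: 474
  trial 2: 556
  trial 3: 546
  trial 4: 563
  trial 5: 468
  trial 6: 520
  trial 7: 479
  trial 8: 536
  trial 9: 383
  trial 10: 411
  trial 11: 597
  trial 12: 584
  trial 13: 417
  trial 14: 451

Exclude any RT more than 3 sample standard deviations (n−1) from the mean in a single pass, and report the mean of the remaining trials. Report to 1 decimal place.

498.9 ms

n = 14, ΣRT = 6985, M = 498.929
Σ(x−M)² = 60406.93; s = √(60406.93/13) = 68.167
Cutoffs: 498.929 ± 3·68.167 → [294.4, 703.4]
No RTs fall outside the cutoffs; all 14 retained. Mean = 6985/14 = 498.929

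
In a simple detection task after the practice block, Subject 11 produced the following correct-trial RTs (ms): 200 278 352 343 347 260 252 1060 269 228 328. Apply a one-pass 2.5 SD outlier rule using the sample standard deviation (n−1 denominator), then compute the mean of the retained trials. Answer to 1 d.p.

n = 11, ΣRT = 3917, M = 356.091
Σ(x−M)² = 571070.91; s = √(571070.91/10) = 238.971
Cutoffs: 356.091 ± 2.5·238.971 → [-241.3, 953.5]
Outside: 1060 → excluded.
Retained (n=10): Σ = 2857, mean = 2857/10 = 285.700

285.7 ms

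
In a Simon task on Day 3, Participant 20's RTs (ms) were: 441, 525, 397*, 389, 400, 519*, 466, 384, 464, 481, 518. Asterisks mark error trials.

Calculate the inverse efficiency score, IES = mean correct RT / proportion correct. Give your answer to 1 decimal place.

Correct trials (n=9): 441, 525, 389, 400, 466, 384, 464, 481, 518
Mean correct RT = 4068/9 = 452.0000 ms
Proportion correct = 9/11
IES = 452.0000 / (9/11) = 552.444 ms

552.4 ms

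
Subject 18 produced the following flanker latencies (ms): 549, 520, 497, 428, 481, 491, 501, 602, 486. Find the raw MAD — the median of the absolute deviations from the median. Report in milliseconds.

Sorted: 428, 481, 486, 491, 497, 501, 520, 549, 602 → median = 497
|x − 497|: 52, 23, 0, 69, 16, 6, 4, 105, 11
Sorted deviations: 0, 4, 6, 11, 16, 23, 52, 69, 105 → MAD = 16

16 ms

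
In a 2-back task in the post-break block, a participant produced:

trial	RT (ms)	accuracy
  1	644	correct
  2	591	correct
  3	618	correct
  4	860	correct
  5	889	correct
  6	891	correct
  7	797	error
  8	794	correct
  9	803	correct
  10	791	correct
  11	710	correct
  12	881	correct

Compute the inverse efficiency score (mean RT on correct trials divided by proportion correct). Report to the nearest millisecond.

840 ms

Correct trials (n=11): 644, 591, 618, 860, 889, 891, 794, 803, 791, 710, 881
Mean correct RT = 8472/11 = 770.1818 ms
Proportion correct = 11/12
IES = 770.1818 / (11/12) = 840.198 ms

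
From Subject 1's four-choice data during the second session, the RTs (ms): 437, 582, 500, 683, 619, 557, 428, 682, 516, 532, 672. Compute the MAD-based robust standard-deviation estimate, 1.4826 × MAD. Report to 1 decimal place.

91.9 ms

Sorted: 428, 437, 500, 516, 532, 557, 582, 619, 672, 682, 683 → median = 557
|x − 557| sorted: 0, 25, 25, 41, 57, 62, 115, 120, 125, 126, 129 → MAD = 62
Robust SD ≈ 1.4826 × 62 = 91.921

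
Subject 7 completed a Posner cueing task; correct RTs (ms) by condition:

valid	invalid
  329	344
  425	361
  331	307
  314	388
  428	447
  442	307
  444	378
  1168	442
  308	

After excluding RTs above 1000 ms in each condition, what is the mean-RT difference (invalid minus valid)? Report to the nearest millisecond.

-6 ms

valid: exclude 1168
M(valid) = 3021/8 = 377.625
M(invalid) = 2974/8 = 371.750
Difference = 371.750 − 377.625 = -5.875 ms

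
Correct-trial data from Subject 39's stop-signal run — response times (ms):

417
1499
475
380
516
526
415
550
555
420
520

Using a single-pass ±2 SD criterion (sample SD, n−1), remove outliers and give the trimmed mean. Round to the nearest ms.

n = 11, ΣRT = 6273, M = 570.273
Σ(x−M)² = 986076.18; s = √(986076.18/10) = 314.018
Cutoffs: 570.273 ± 2·314.018 → [-57.8, 1198.3]
Outside: 1499 → excluded.
Retained (n=10): Σ = 4774, mean = 4774/10 = 477.400

477 ms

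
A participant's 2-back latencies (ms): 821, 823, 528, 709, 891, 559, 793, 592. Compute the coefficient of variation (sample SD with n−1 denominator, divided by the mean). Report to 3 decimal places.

n = 8, Σ = 5716, M = 714.5000
Σ(x−M)² = 134428.000; s = √(134428.000/7) = 138.5785
CV = 138.5785 / 714.5000 = 0.19395

0.194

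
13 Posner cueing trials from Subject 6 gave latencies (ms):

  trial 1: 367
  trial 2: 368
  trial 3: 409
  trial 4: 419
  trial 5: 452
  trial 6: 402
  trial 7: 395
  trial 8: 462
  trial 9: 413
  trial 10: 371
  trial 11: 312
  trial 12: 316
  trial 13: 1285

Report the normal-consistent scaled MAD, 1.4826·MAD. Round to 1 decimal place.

50.4 ms

Sorted: 312, 316, 367, 368, 371, 395, 402, 409, 413, 419, 452, 462, 1285 → median = 402
|x − 402| sorted: 0, 7, 7, 11, 17, 31, 34, 35, 50, 60, 86, 90, 883 → MAD = 34
Robust SD ≈ 1.4826 × 34 = 50.408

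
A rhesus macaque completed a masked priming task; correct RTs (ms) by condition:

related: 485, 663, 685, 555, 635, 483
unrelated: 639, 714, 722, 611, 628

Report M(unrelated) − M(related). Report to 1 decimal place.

M(related) = 3506/6 = 584.333
M(unrelated) = 3314/5 = 662.800
Difference = 662.800 − 584.333 = 78.467 ms

78.5 ms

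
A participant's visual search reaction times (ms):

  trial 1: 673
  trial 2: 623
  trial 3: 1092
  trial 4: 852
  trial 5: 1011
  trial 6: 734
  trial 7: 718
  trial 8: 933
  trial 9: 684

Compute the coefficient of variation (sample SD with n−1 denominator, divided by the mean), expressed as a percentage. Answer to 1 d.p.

n = 9, Σ = 7320, M = 813.3333
Σ(x−M)² = 220572.000; s = √(220572.000/8) = 166.0467
CV = 166.0467 / 813.3333 = 0.20416 = 20.416%

20.4%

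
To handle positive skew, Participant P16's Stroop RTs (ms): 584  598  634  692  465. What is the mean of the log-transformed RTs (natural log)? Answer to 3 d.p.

6.379

ln(RT): 6.3699, 6.3936, 6.4520, 6.5396, 6.1420
Σ ln(RT) = 31.8972
Mean = 31.8972/5 = 6.37943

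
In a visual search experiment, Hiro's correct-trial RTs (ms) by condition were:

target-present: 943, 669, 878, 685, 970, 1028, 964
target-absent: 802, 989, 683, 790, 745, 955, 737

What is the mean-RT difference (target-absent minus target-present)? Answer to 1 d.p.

M(target-present) = 6137/7 = 876.714
M(target-absent) = 5701/7 = 814.429
Difference = 814.429 − 876.714 = -62.286 ms

-62.3 ms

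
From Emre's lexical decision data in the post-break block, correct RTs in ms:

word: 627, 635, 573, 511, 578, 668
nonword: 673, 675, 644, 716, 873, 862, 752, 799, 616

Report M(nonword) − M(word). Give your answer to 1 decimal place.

135.8 ms

M(word) = 3592/6 = 598.667
M(nonword) = 6610/9 = 734.444
Difference = 734.444 − 598.667 = 135.778 ms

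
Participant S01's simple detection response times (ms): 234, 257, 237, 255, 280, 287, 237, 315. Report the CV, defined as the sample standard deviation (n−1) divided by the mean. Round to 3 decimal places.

0.110

n = 8, Σ = 2102, M = 262.7500
Σ(x−M)² = 5861.500; s = √(5861.500/7) = 28.9371
CV = 28.9371 / 262.7500 = 0.11013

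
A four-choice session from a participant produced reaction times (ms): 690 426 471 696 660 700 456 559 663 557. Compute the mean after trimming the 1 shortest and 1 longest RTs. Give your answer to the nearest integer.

Sorted: 426, 456, 471, 557, 559, 660, 663, 690, 696, 700
Drop lowest 1 (426) and highest 1 (700)
Remaining (n=8): Σ = 4752, mean = 4752/8 = 594.000

594 ms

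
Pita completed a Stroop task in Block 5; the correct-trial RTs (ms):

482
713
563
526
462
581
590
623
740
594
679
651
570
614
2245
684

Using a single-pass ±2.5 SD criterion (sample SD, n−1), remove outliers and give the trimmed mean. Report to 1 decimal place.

n = 16, ΣRT = 11317, M = 707.312
Σ(x−M)² = 2611971.44; s = √(2611971.44/15) = 417.291
Cutoffs: 707.312 ± 2.5·417.291 → [-335.9, 1750.5]
Outside: 2245 → excluded.
Retained (n=15): Σ = 9072, mean = 9072/15 = 604.800

604.8 ms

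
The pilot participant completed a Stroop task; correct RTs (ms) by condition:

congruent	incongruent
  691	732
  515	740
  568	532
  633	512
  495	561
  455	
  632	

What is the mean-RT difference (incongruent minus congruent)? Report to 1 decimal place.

M(congruent) = 3989/7 = 569.857
M(incongruent) = 3077/5 = 615.400
Difference = 615.400 − 569.857 = 45.543 ms

45.5 ms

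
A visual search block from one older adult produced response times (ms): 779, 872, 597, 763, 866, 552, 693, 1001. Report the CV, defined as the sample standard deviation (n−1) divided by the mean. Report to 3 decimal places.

n = 8, Σ = 6123, M = 765.3750
Σ(x−M)² = 156321.875; s = √(156321.875/7) = 149.4379
CV = 149.4379 / 765.3750 = 0.19525

0.195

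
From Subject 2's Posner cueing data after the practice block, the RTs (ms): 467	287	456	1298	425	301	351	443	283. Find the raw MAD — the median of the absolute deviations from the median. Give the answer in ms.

Sorted: 283, 287, 301, 351, 425, 443, 456, 467, 1298 → median = 425
|x − 425|: 42, 138, 31, 873, 0, 124, 74, 18, 142
Sorted deviations: 0, 18, 31, 42, 74, 124, 138, 142, 873 → MAD = 74

74 ms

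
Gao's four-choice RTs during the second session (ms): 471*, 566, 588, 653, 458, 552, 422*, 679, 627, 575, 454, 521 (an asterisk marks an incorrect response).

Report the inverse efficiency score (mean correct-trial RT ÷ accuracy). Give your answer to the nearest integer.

681 ms

Correct trials (n=10): 566, 588, 653, 458, 552, 679, 627, 575, 454, 521
Mean correct RT = 5673/10 = 567.3000 ms
Proportion correct = 10/12
IES = 567.3000 / (10/12) = 680.760 ms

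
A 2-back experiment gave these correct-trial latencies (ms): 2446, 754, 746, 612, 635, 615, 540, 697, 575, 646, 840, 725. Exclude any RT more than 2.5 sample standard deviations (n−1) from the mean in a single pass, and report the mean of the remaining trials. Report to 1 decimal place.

671.4 ms

n = 12, ΣRT = 9831, M = 819.250
Σ(x−M)² = 2966470.25; s = √(2966470.25/11) = 519.306
Cutoffs: 819.250 ± 2.5·519.306 → [-479.0, 2117.5]
Outside: 2446 → excluded.
Retained (n=11): Σ = 7385, mean = 7385/11 = 671.364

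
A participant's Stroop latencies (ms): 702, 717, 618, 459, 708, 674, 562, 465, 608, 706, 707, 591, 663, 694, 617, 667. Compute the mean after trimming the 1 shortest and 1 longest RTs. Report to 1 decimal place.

Sorted: 459, 465, 562, 591, 608, 617, 618, 663, 667, 674, 694, 702, 706, 707, 708, 717
Drop lowest 1 (459) and highest 1 (717)
Remaining (n=14): Σ = 8982, mean = 8982/14 = 641.571

641.6 ms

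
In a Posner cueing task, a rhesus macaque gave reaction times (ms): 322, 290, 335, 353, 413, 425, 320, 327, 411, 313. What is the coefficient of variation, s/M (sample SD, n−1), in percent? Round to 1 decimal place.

13.7%

n = 10, Σ = 3509, M = 350.9000
Σ(x−M)² = 20722.900; s = √(20722.900/9) = 47.9848
CV = 47.9848 / 350.9000 = 0.13675 = 13.675%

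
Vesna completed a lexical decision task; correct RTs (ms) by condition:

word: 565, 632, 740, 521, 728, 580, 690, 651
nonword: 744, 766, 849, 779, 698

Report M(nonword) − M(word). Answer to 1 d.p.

128.8 ms

M(word) = 5107/8 = 638.375
M(nonword) = 3836/5 = 767.200
Difference = 767.200 − 638.375 = 128.825 ms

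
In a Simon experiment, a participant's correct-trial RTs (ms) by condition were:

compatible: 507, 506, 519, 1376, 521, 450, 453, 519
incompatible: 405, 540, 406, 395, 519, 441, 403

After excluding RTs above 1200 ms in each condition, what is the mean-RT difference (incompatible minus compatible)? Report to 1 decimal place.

compatible: exclude 1376
M(compatible) = 3475/7 = 496.429
M(incompatible) = 3109/7 = 444.143
Difference = 444.143 − 496.429 = -52.286 ms

-52.3 ms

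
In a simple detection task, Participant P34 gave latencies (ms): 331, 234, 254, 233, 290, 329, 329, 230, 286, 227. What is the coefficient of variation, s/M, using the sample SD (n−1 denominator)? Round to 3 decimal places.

0.161

n = 10, Σ = 2743, M = 274.3000
Σ(x−M)² = 17524.100; s = √(17524.100/9) = 44.1262
CV = 44.1262 / 274.3000 = 0.16087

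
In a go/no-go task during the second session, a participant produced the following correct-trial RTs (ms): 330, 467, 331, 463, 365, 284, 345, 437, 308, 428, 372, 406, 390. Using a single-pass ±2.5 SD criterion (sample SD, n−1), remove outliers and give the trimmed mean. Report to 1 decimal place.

n = 13, ΣRT = 4926, M = 378.923
Σ(x−M)² = 41586.92; s = √(41586.92/12) = 58.869
Cutoffs: 378.923 ± 2.5·58.869 → [231.8, 526.1]
No RTs fall outside the cutoffs; all 13 retained. Mean = 4926/13 = 378.923

378.9 ms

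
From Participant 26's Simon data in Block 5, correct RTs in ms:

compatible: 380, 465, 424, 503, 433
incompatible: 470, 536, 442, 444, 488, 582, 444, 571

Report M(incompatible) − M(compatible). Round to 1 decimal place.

56.1 ms

M(compatible) = 2205/5 = 441.000
M(incompatible) = 3977/8 = 497.125
Difference = 497.125 − 441.000 = 56.125 ms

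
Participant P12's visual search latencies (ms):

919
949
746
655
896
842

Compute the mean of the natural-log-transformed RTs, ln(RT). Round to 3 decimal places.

6.719

ln(RT): 6.8233, 6.8554, 6.6147, 6.4846, 6.7979, 6.7358
Σ ln(RT) = 40.3118
Mean = 40.3118/6 = 6.71863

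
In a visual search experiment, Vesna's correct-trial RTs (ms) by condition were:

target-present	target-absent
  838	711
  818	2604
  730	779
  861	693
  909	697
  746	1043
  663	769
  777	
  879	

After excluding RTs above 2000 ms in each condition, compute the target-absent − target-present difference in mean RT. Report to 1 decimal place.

target-absent: exclude 2604
M(target-present) = 7221/9 = 802.333
M(target-absent) = 4692/6 = 782.000
Difference = 782.000 − 802.333 = -20.333 ms

-20.3 ms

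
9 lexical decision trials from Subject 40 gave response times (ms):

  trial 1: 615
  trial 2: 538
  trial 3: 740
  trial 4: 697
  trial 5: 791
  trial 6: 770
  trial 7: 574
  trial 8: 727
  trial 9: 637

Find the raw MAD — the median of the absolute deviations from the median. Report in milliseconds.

Sorted: 538, 574, 615, 637, 697, 727, 740, 770, 791 → median = 697
|x − 697|: 82, 159, 43, 0, 94, 73, 123, 30, 60
Sorted deviations: 0, 30, 43, 60, 73, 82, 94, 123, 159 → MAD = 73

73 ms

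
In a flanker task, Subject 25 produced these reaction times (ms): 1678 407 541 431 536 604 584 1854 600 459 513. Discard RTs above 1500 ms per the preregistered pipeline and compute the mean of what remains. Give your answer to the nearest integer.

Excluded: 1678, 1854
Retained (n=9): Σ = 4675
Mean = 4675/9 = 519.4444

519 ms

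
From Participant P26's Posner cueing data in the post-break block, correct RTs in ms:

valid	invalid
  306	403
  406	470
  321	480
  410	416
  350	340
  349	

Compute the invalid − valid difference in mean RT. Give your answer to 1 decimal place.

64.8 ms

M(valid) = 2142/6 = 357.000
M(invalid) = 2109/5 = 421.800
Difference = 421.800 − 357.000 = 64.800 ms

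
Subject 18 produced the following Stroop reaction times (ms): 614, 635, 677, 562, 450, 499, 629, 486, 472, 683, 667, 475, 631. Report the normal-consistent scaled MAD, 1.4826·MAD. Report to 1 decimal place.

93.4 ms

Sorted: 450, 472, 475, 486, 499, 562, 614, 629, 631, 635, 667, 677, 683 → median = 614
|x − 614| sorted: 0, 15, 17, 21, 52, 53, 63, 69, 115, 128, 139, 142, 164 → MAD = 63
Robust SD ≈ 1.4826 × 63 = 93.404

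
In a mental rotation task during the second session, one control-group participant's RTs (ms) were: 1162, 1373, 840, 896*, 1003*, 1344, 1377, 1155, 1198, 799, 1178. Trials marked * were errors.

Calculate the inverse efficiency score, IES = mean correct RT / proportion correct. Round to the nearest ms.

Correct trials (n=9): 1162, 1373, 840, 1344, 1377, 1155, 1198, 799, 1178
Mean correct RT = 10426/9 = 1158.4444 ms
Proportion correct = 9/11
IES = 1158.4444 / (9/11) = 1415.877 ms

1416 ms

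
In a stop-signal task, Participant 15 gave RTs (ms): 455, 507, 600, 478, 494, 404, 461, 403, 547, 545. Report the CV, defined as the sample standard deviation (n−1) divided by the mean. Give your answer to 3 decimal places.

0.129

n = 10, Σ = 4894, M = 489.4000
Σ(x−M)² = 35850.400; s = √(35850.400/9) = 63.1140
CV = 63.1140 / 489.4000 = 0.12896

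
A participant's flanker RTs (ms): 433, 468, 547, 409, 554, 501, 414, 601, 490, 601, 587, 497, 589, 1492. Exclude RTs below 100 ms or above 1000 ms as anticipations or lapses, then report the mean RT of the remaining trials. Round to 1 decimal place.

514.7 ms

Excluded: 1492
Retained (n=13): Σ = 6691
Mean = 6691/13 = 514.6923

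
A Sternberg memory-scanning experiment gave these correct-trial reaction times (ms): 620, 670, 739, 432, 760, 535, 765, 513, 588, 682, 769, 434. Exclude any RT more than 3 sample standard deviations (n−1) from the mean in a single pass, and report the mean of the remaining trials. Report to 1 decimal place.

n = 12, ΣRT = 7507, M = 625.583
Σ(x−M)² = 172594.92; s = √(172594.92/11) = 125.262
Cutoffs: 625.583 ± 3·125.262 → [249.8, 1001.4]
No RTs fall outside the cutoffs; all 12 retained. Mean = 7507/12 = 625.583

625.6 ms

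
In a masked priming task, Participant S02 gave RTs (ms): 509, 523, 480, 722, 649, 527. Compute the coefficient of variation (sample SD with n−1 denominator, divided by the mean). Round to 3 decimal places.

n = 6, Σ = 3410, M = 568.3333
Σ(x−M)² = 45207.333; s = √(45207.333/5) = 95.0866
CV = 95.0866 / 568.3333 = 0.16731

0.167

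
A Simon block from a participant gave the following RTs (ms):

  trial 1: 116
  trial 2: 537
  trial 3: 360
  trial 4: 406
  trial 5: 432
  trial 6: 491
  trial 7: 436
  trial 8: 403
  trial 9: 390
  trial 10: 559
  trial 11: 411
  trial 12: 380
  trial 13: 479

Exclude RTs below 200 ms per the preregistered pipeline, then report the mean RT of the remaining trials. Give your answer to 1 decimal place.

Excluded: 116
Retained (n=12): Σ = 5284
Mean = 5284/12 = 440.3333

440.3 ms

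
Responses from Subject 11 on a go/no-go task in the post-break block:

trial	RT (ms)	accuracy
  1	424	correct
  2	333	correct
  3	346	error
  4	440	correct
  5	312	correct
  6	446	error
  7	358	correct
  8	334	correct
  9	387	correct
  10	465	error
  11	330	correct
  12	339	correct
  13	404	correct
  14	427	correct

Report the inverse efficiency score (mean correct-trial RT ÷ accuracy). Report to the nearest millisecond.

473 ms

Correct trials (n=11): 424, 333, 440, 312, 358, 334, 387, 330, 339, 404, 427
Mean correct RT = 4088/11 = 371.6364 ms
Proportion correct = 11/14
IES = 371.6364 / (11/14) = 472.992 ms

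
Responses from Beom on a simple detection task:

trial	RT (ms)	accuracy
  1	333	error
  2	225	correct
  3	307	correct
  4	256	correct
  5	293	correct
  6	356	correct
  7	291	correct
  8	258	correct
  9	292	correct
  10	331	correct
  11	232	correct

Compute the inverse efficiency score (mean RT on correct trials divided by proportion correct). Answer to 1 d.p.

312.5 ms

Correct trials (n=10): 225, 307, 256, 293, 356, 291, 258, 292, 331, 232
Mean correct RT = 2841/10 = 284.1000 ms
Proportion correct = 10/11
IES = 284.1000 / (10/11) = 312.510 ms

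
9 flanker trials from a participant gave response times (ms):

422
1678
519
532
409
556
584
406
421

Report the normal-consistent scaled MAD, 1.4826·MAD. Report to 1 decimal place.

143.8 ms

Sorted: 406, 409, 421, 422, 519, 532, 556, 584, 1678 → median = 519
|x − 519| sorted: 0, 13, 37, 65, 97, 98, 110, 113, 1159 → MAD = 97
Robust SD ≈ 1.4826 × 97 = 143.812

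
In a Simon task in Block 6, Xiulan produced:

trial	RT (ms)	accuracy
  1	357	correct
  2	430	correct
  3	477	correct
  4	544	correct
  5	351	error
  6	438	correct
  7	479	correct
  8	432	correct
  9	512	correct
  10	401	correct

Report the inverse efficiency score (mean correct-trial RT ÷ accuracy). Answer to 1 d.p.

502.5 ms

Correct trials (n=9): 357, 430, 477, 544, 438, 479, 432, 512, 401
Mean correct RT = 4070/9 = 452.2222 ms
Proportion correct = 9/10
IES = 452.2222 / (9/10) = 502.469 ms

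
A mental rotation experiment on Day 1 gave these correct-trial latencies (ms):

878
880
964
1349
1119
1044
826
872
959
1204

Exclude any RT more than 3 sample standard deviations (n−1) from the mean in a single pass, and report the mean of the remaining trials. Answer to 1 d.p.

1009.5 ms

n = 10, ΣRT = 10095, M = 1009.500
Σ(x−M)² = 257532.50; s = √(257532.50/9) = 169.159
Cutoffs: 1009.500 ± 3·169.159 → [502.0, 1517.0]
No RTs fall outside the cutoffs; all 10 retained. Mean = 10095/10 = 1009.500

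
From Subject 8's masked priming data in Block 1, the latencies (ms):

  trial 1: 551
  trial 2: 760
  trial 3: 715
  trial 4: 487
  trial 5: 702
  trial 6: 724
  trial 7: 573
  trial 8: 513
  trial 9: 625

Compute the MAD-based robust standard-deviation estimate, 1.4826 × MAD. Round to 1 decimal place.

133.4 ms

Sorted: 487, 513, 551, 573, 625, 702, 715, 724, 760 → median = 625
|x − 625| sorted: 0, 52, 74, 77, 90, 99, 112, 135, 138 → MAD = 90
Robust SD ≈ 1.4826 × 90 = 133.434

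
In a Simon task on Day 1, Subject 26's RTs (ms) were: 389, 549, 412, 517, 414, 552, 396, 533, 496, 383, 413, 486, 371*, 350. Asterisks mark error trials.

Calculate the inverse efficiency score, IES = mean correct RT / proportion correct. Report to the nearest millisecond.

Correct trials (n=13): 389, 549, 412, 517, 414, 552, 396, 533, 496, 383, 413, 486, 350
Mean correct RT = 5890/13 = 453.0769 ms
Proportion correct = 13/14
IES = 453.0769 / (13/14) = 487.929 ms

488 ms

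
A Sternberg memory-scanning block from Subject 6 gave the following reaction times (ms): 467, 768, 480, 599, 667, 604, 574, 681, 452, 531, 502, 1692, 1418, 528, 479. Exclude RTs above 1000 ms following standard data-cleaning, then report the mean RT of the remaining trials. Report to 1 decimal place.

564.0 ms

Excluded: 1418, 1692
Retained (n=13): Σ = 7332
Mean = 7332/13 = 564.0000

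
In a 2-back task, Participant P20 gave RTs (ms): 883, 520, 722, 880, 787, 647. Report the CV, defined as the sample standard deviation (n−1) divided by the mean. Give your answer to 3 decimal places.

n = 6, Σ = 4439, M = 739.8333
Σ(x−M)² = 99630.833; s = √(99630.833/5) = 141.1601
CV = 141.1601 / 739.8333 = 0.19080

0.191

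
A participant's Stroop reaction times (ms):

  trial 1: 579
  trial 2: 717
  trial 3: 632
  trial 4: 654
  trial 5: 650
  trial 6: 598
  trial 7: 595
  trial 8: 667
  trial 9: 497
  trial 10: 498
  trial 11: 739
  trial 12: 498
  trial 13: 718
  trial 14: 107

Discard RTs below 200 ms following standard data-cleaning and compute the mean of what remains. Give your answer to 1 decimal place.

Excluded: 107
Retained (n=13): Σ = 8042
Mean = 8042/13 = 618.6154

618.6 ms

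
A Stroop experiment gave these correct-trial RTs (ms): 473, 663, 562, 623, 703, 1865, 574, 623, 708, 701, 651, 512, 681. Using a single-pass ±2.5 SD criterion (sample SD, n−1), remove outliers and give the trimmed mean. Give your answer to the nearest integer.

n = 13, ΣRT = 9339, M = 718.385
Σ(x−M)² = 1490687.08; s = √(1490687.08/12) = 352.454
Cutoffs: 718.385 ± 2.5·352.454 → [-162.8, 1599.5]
Outside: 1865 → excluded.
Retained (n=12): Σ = 7474, mean = 7474/12 = 622.833

623 ms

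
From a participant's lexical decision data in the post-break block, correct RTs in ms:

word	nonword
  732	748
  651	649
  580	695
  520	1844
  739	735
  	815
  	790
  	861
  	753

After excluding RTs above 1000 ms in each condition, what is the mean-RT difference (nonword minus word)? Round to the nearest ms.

nonword: exclude 1844
M(word) = 3222/5 = 644.400
M(nonword) = 6046/8 = 755.750
Difference = 755.750 − 644.400 = 111.350 ms

111 ms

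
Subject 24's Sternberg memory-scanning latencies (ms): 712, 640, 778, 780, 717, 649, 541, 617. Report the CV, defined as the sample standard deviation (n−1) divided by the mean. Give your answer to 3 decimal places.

n = 8, Σ = 5434, M = 679.2500
Σ(x−M)² = 47843.500; s = √(47843.500/7) = 82.6728
CV = 82.6728 / 679.2500 = 0.12171

0.122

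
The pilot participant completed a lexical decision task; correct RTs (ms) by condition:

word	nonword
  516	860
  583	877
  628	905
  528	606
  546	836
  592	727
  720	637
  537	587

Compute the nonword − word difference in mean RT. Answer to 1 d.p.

M(word) = 4650/8 = 581.250
M(nonword) = 6035/8 = 754.375
Difference = 754.375 − 581.250 = 173.125 ms

173.1 ms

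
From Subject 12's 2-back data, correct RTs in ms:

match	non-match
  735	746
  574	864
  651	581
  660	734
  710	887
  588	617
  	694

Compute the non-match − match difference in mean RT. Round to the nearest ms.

79 ms

M(match) = 3918/6 = 653.000
M(non-match) = 5123/7 = 731.857
Difference = 731.857 − 653.000 = 78.857 ms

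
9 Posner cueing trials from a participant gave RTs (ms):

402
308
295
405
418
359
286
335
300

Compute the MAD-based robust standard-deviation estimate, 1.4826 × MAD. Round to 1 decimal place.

Sorted: 286, 295, 300, 308, 335, 359, 402, 405, 418 → median = 335
|x − 335| sorted: 0, 24, 27, 35, 40, 49, 67, 70, 83 → MAD = 40
Robust SD ≈ 1.4826 × 40 = 59.304

59.3 ms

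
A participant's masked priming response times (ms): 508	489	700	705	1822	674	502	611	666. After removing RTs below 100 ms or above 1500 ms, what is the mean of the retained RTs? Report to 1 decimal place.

Excluded: 1822
Retained (n=8): Σ = 4855
Mean = 4855/8 = 606.8750

606.9 ms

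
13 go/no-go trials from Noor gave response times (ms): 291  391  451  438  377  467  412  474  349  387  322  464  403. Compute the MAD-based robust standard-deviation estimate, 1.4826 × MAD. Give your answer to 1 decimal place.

Sorted: 291, 322, 349, 377, 387, 391, 403, 412, 438, 451, 464, 467, 474 → median = 403
|x − 403| sorted: 0, 9, 12, 16, 26, 35, 48, 54, 61, 64, 71, 81, 112 → MAD = 48
Robust SD ≈ 1.4826 × 48 = 71.165

71.2 ms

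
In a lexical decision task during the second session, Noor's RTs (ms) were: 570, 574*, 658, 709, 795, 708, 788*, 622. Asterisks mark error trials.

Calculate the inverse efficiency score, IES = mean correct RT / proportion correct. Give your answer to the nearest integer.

903 ms

Correct trials (n=6): 570, 658, 709, 795, 708, 622
Mean correct RT = 4062/6 = 677.0000 ms
Proportion correct = 6/8
IES = 677.0000 / (6/8) = 902.667 ms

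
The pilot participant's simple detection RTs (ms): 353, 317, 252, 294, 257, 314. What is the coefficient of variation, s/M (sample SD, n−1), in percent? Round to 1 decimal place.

13.0%

n = 6, Σ = 1787, M = 297.8333
Σ(x−M)² = 7454.833; s = √(7454.833/5) = 38.6130
CV = 38.6130 / 297.8333 = 0.12965 = 12.965%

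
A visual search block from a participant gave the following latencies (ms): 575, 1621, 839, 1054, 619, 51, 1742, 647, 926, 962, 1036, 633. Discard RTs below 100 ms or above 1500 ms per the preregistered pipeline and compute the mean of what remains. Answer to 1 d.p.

Excluded: 51, 1621, 1742
Retained (n=9): Σ = 7291
Mean = 7291/9 = 810.1111

810.1 ms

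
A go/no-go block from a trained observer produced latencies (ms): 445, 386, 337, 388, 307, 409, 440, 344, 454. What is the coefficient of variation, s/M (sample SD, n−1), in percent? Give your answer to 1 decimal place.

n = 9, Σ = 3510, M = 390.0000
Σ(x−M)² = 21816.000; s = √(21816.000/8) = 52.2207
CV = 52.2207 / 390.0000 = 0.13390 = 13.390%

13.4%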